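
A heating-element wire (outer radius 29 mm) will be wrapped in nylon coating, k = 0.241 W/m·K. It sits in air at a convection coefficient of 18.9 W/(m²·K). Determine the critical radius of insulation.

r_cr ≈ 12.8 mm

For a cylinder r_cr = k/h = 0.241/18.9
r_cr = 12.8 mm; since the bare radius (29 mm) is above r_cr, any added insulation will reduce heat loss.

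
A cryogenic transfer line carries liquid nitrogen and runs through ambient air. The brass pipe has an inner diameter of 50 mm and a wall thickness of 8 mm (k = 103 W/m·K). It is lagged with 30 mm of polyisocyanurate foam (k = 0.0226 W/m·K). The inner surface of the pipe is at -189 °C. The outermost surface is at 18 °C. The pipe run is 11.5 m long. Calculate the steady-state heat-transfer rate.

Q ≈ 523 W

Per-layer cylindrical resistances, series-summed:
R_brass pipe wall = ln(33/25)/(2π×103×11.5) = 3.73×10^-5 K/W
R_polyisocyanurate foam = ln(63/33)/(2π×0.0226×11.5) = 0.396 K/W
R_total = 0.396 K/W
Q = ΔT/R_total = 207/0.396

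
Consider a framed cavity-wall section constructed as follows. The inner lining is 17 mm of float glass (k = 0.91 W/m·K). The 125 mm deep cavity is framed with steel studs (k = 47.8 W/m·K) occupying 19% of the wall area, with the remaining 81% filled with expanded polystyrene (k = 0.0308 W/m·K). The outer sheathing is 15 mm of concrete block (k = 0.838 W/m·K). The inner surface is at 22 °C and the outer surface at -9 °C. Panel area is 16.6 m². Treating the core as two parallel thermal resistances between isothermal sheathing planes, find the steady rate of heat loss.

Q ≈ 10200 W

Sheathing layers in series; stud and cavity paths in parallel between them.
R_inner = 0.017/(0.91×16.6) = 0.001125 K/W
R_stud  = 0.125/(47.8×0.19×16.6) = 8.291×10^-4 K/W
R_cav   = 0.125/(0.0308×0.81×16.6) = 0.3018 K/W
1/R_core = 1/R_stud + 1/R_cav → R_core = 8.269×10^-4 K/W
R_outer = 0.015/(0.838×16.6) = 0.001078 K/W
R_total = 0.003031 K/W
Q = ΔT/R_total = 31/0.003031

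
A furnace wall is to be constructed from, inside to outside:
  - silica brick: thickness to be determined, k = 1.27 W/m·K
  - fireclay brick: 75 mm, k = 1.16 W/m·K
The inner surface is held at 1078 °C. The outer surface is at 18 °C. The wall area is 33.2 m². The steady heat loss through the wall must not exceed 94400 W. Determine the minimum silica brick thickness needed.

L ≈ 391 mm

Treating each layer as a thermal resistance in series:
R_fireclay brick = L/(kA) = 0.075/(1.16×33.2) = 0.001947 K/W
Sum of the known resistances R_other = 0.001947 K/W
Required total resistance R_tot = ΔT/Q_allow = 1060/94400 = 0.01123 K/W
R_silica brick = R_tot − R_other = 0.009281 K/W
L = R·k·A = 0.009281×1.27×33.2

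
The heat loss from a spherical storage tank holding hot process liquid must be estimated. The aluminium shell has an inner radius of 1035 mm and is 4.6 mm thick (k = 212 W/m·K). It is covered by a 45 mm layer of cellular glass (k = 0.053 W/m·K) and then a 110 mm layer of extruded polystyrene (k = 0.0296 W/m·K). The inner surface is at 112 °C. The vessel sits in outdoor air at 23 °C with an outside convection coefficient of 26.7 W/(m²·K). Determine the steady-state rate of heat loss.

Q ≈ 307 W

For a spherical shell R = (1/r₁ − 1/r₂)/(4πk); film R = 1/(h·4πr²). In series:
R_aluminium shell = (1/1.035 − 1/1.0396)/(4π×212) = 1.605×10^-6 K/W
R_cellular glass = (1/1.0396 − 1/1.0846)/(4π×0.053) = 0.05992 K/W
R_extruded polystyrene = (1/1.0846 − 1/1.1946)/(4π×0.0296) = 0.2282 K/W
R_outer film = 1/(h·4πr_o²) = 1/(26.7×4π×1.1946²) = 0.002088 K/W
R_total = 0.2903 K/W
Q = ΔT/R_total = 89/0.2903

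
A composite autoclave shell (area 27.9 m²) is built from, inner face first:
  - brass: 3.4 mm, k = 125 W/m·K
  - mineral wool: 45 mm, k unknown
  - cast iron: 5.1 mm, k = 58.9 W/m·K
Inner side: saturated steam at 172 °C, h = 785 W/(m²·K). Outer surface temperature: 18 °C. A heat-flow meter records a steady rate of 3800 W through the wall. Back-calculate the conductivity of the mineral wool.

k ≈ 0.0398 W/(m·K)

Treating each layer as a thermal resistance in series:
R_inner film = 1/(h_i·A) = 1/(785×27.9) = 4.566×10^-5 K/W
R_brass = L/(kA) = 0.0034/(125×27.9) = 9.749×10^-7 K/W
R_cast iron = L/(kA) = 0.0051/(58.9×27.9) = 3.103×10^-6 K/W
Sum of known resistances R_other = 4.974×10^-5 K/W
Total R = ΔT/Q = 154/3800 = 0.04053 K/W
R_mineral wool = R_total − R_other = 0.04048 K/W
k = L/(R·A) = 0.045/(0.04048×27.9)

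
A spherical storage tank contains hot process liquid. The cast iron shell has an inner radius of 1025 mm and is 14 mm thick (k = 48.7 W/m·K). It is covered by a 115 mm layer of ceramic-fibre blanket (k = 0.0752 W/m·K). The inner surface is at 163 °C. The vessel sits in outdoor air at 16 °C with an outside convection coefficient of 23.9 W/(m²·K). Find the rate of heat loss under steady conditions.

Q ≈ 1410 W

Each spherical layer contributes R = (1/r_i − 1/r_o)/(4πk):
R_cast iron shell = (1/1.025 − 1/1.039)/(4π×48.7) = 2.148×10^-5 K/W
R_ceramic-fibre blanket = (1/1.039 − 1/1.154)/(4π×0.0752) = 0.1015 K/W
R_outer film = 1/(h·4πr_o²) = 1/(23.9×4π×1.154²) = 0.0025 K/W
R_total = 0.104 K/W
Q = ΔT/R_total = 147/0.104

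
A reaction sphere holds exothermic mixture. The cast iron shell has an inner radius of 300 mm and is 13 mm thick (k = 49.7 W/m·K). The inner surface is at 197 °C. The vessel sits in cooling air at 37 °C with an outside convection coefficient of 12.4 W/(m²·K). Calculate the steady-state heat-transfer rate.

Q ≈ 2430 W

Each spherical layer contributes R = (1/r_i − 1/r_o)/(4πk):
R_cast iron shell = (1/0.3 − 1/0.313)/(4π×49.7) = 2.217×10^-4 K/W
R_outer film = 1/(h·4πr_o²) = 1/(12.4×4π×0.313²) = 0.06551 K/W
R_total = 0.06573 K/W
Q = ΔT/R_total = 160/0.06573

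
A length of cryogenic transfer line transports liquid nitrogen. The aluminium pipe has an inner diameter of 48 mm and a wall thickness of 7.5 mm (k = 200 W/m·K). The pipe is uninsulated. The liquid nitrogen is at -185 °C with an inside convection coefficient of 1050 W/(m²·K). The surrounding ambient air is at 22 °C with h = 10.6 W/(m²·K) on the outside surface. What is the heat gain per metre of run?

q′ ≈ 428 W/m

For a radial system each layer contributes R = ln(r_out/r_in)/(2πkL); films add R = 1/(hA).
R_inner film = 1/(h_i·2πr₁L) = 1/(1050×2π×0.024×1) = 0.006316 K/W
R_aluminium pipe wall = ln(31.5/24)/(2π×200×1) = 2.164×10^-4 K/W
R_outer film = 1/(h_o·2πr_oL) = 1/(10.6×2π×0.0315×1) = 0.4767 K/W
R_total = 0.4832 K/W
Q = ΔT/R_total = 207/0.4832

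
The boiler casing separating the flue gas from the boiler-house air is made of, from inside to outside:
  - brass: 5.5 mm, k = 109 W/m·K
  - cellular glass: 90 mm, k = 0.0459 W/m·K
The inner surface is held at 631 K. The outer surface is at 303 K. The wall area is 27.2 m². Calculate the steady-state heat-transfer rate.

Series thermal resistances:
R_brass = L/(kA) = 0.0055/(109×27.2) = 1.855×10^-6 K/W
R_cellular glass = L/(kA) = 0.09/(0.0459×27.2) = 0.07209 K/W
R_total = 0.07209 K/W
Q = ΔT / R_total = 328 / 0.07209

Q ≈ 4550 W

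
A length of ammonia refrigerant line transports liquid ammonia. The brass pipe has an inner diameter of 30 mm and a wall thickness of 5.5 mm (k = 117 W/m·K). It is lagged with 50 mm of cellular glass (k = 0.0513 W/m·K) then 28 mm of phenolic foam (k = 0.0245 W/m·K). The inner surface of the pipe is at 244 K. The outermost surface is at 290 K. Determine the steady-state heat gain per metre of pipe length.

For a radial system each layer contributes R = ln(r_out/r_in)/(2πkL); films add R = 1/(hA).
R_brass pipe wall = ln(20.5/15)/(2π×117×1) = 4.249×10^-4 K/W
R_cellular glass = ln(70.5/20.5)/(2π×0.0513×1) = 3.832 K/W
R_phenolic foam = ln(98.5/70.5)/(2π×0.0245×1) = 2.173 K/W
R_total = 6.005 K/W
Q = ΔT/R_total = 46/6.005

q′ ≈ 7.66 W/m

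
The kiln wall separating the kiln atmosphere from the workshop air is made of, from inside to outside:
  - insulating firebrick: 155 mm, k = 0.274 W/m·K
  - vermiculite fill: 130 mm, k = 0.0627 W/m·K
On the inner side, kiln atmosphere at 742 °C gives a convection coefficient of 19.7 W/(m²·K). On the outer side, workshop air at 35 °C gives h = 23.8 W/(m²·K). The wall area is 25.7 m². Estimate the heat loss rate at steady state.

Series thermal resistances:
R_inner film = 1/(h_i·A) = 1/(19.7×25.7) = 0.001975 K/W
R_insulating firebrick = L/(kA) = 0.155/(0.274×25.7) = 0.02201 K/W
R_vermiculite fill = L/(kA) = 0.13/(0.0627×25.7) = 0.08068 K/W
R_outer film = 1/(h_o·A) = 1/(23.8×25.7) = 0.001635 K/W
R_total = 0.1063 K/W
Q = ΔT / R_total = 707 / 0.1063

Q ≈ 6650 W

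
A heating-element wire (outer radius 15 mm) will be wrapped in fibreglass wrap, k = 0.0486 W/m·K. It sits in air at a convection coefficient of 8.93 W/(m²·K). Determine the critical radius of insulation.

r_cr ≈ 5.44 mm

For a cylinder r_cr = k/h = 0.0486/8.93
r_cr = 5.44 mm; since the bare radius (15 mm) is above r_cr, any added insulation will reduce heat loss.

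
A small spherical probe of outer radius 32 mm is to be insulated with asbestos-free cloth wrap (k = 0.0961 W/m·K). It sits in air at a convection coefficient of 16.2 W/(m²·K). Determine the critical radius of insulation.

r_cr ≈ 11.9 mm

For a sphere r_cr = 2k/h = 2×0.0961/16.2
r_cr = 11.9 mm; since the bare radius (32 mm) is above r_cr, any added insulation will reduce heat loss.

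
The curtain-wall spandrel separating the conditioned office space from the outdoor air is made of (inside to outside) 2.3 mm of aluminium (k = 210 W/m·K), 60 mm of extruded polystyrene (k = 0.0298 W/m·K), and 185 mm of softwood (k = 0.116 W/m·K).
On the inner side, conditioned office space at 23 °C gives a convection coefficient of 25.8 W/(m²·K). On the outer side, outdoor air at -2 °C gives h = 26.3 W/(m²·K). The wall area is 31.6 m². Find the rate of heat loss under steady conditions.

Q ≈ 214 W

Treating each layer as a thermal resistance in series:
R_inner film = 1/(h_i·A) = 1/(25.8×31.6) = 0.001227 K/W
R_aluminium = L/(kA) = 0.0023/(210×31.6) = 3.466×10^-7 K/W
R_extruded polystyrene = L/(kA) = 0.06/(0.0298×31.6) = 0.06372 K/W
R_softwood = L/(kA) = 0.185/(0.116×31.6) = 0.05047 K/W
R_outer film = 1/(h_o·A) = 1/(26.3×31.6) = 0.001203 K/W
R_total = 0.1166 K/W
Q = ΔT / R_total = 25 / 0.1166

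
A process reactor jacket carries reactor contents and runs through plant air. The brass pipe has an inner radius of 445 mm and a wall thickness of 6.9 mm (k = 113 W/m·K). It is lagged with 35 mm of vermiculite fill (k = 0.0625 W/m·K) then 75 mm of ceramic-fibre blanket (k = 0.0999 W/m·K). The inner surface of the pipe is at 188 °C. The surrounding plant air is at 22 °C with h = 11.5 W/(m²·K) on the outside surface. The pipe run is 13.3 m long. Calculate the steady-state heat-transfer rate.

Q ≈ 4990 W

For a radial system each layer contributes R = ln(r_out/r_in)/(2πkL); films add R = 1/(hA).
R_brass pipe wall = ln(451.9/445)/(2π×113×13.3) = 1.629×10^-6 K/W
R_vermiculite fill = ln(486.9/451.9)/(2π×0.0625×13.3) = 0.01428 K/W
R_ceramic-fibre blanket = ln(561.9/486.9)/(2π×0.0999×13.3) = 0.01716 K/W
R_outer film = 1/(h_o·2πr_oL) = 1/(11.5×2π×0.5619×13.3) = 0.001852 K/W
R_total = 0.0333 K/W
Q = ΔT/R_total = 166/0.0333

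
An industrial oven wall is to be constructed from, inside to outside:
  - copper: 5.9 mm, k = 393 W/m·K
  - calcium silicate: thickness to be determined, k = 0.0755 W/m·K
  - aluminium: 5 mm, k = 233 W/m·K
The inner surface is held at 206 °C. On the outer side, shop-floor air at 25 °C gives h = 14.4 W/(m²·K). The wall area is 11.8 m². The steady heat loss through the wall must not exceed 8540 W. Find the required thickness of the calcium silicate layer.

L ≈ 13.6 mm

Using the resistance-network approach (series):
R_copper = L/(kA) = 0.0059/(393×11.8) = 1.272×10^-6 K/W
R_aluminium = L/(kA) = 0.005/(233×11.8) = 1.819×10^-6 K/W
R_outer film = 1/(h_o·A) = 1/(14.4×11.8) = 0.005885 K/W
Sum of the known resistances R_other = 0.005888 K/W
Required total resistance R_tot = ΔT/Q_allow = 181/8540 = 0.02119 K/W
R_calcium silicate = R_tot − R_other = 0.01531 K/W
L = R·k·A = 0.01531×0.0755×11.8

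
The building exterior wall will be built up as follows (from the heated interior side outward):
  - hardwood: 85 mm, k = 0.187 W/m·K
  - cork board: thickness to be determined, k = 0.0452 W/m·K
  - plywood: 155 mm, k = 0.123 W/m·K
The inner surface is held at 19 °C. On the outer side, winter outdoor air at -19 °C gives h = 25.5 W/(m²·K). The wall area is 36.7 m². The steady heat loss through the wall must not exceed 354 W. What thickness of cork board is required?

L ≈ 98.8 mm

Treating each layer as a thermal resistance in series:
R_hardwood = L/(kA) = 0.085/(0.187×36.7) = 0.01239 K/W
R_plywood = L/(kA) = 0.155/(0.123×36.7) = 0.03434 K/W
R_outer film = 1/(h_o·A) = 1/(25.5×36.7) = 0.001069 K/W
Sum of the known resistances R_other = 0.04779 K/W
Required total resistance R_tot = ΔT/Q_allow = 38/354 = 0.1073 K/W
R_cork board = R_tot − R_other = 0.05955 K/W
L = R·k·A = 0.05955×0.0452×36.7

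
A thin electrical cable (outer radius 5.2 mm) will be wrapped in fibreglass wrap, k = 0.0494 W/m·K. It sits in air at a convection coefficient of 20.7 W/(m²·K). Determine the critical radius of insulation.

For a cylinder r_cr = k/h = 0.0494/20.7
r_cr = 2.39 mm; since the bare radius (5.2 mm) is above r_cr, any added insulation will reduce heat loss.

r_cr ≈ 2.39 mm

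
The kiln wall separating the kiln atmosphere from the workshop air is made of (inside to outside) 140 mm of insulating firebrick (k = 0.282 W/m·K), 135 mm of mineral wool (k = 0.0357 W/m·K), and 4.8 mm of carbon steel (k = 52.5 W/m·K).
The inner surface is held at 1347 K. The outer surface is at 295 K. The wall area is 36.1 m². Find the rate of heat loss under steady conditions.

Series thermal resistances:
R_insulating firebrick = L/(kA) = 0.14/(0.282×36.1) = 0.01375 K/W
R_mineral wool = L/(kA) = 0.135/(0.0357×36.1) = 0.1048 K/W
R_carbon steel = L/(kA) = 0.0048/(52.5×36.1) = 2.533×10^-6 K/W
R_total = 0.1185 K/W
Q = ΔT / R_total = 1052 / 0.1185

Q ≈ 8880 W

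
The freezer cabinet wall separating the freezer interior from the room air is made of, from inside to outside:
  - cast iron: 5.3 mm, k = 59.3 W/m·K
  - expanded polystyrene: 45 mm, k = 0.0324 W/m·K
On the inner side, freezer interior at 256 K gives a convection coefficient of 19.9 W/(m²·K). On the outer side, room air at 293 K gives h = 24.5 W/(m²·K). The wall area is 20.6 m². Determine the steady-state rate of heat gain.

Q ≈ 515 W

Using the resistance-network approach (series):
R_inner film = 1/(h_i·A) = 1/(19.9×20.6) = 0.002439 K/W
R_cast iron = L/(kA) = 0.0053/(59.3×20.6) = 4.339×10^-6 K/W
R_expanded polystyrene = L/(kA) = 0.045/(0.0324×20.6) = 0.06742 K/W
R_outer film = 1/(h_o·A) = 1/(24.5×20.6) = 0.001981 K/W
R_total = 0.07185 K/W
Q = ΔT / R_total = 37 / 0.07185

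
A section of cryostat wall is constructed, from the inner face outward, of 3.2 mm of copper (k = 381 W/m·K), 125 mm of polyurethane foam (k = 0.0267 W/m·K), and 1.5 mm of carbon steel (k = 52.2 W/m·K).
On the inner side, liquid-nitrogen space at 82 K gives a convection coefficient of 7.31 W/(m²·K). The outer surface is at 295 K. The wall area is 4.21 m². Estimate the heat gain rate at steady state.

Model the wall as resistances in series:
R_inner film = 1/(h_i·A) = 1/(7.31×4.21) = 0.03249 K/W
R_copper = L/(kA) = 0.0032/(381×4.21) = 1.995×10^-6 K/W
R_polyurethane foam = L/(kA) = 0.125/(0.0267×4.21) = 1.112 K/W
R_carbon steel = L/(kA) = 0.0015/(52.2×4.21) = 6.826×10^-6 K/W
R_total = 1.145 K/W
Q = ΔT / R_total = 213 / 1.145

Q ≈ 186 W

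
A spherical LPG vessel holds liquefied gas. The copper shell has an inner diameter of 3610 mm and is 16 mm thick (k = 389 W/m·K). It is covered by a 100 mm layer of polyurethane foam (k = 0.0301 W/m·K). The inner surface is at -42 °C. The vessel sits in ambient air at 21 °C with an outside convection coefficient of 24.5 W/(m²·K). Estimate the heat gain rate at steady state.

Q ≈ 824 W

For a spherical shell R = (1/r₁ − 1/r₂)/(4πk); film R = 1/(h·4πr²). In series:
R_copper shell = (1/1.805 − 1/1.821)/(4π×389) = 9.958×10^-7 K/W
R_polyurethane foam = (1/1.821 − 1/1.921)/(4π×0.0301) = 0.07558 K/W
R_outer film = 1/(h·4πr_o²) = 1/(24.5×4π×1.921²) = 8.802×10^-4 K/W
R_total = 0.07646 K/W
Q = ΔT/R_total = 63/0.07646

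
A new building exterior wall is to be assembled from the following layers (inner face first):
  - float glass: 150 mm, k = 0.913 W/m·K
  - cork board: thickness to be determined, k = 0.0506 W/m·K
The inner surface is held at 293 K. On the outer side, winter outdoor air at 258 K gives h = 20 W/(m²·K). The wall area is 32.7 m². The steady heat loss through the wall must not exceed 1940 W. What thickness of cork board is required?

L ≈ 19 mm

Thermal resistances in series:
R_float glass = L/(kA) = 0.15/(0.913×32.7) = 0.005024 K/W
R_outer film = 1/(h_o·A) = 1/(20×32.7) = 0.001529 K/W
Sum of the known resistances R_other = 0.006553 K/W
Required total resistance R_tot = ΔT/Q_allow = 35/1940 = 0.01804 K/W
R_cork board = R_tot − R_other = 0.01149 K/W
L = R·k·A = 0.01149×0.0506×32.7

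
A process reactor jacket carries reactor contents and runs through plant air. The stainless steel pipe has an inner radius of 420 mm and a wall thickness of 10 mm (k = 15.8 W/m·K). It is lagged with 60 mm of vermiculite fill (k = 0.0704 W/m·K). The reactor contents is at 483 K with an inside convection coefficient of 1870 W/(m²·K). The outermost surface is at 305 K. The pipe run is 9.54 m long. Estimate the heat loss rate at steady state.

Q ≈ 5740 W

Radial resistances (cylindrical: R_cond = ln(r_o/r_i)/(2πkL), R_conv = 1/(h·2πrL)):
R_inner film = 1/(h_i·2πr₁L) = 1/(1870×2π×0.42×9.54) = 2.124×10^-5 K/W
R_stainless steel pipe wall = ln(430/420)/(2π×15.8×9.54) = 2.485×10^-5 K/W
R_vermiculite fill = ln(490/430)/(2π×0.0704×9.54) = 0.03095 K/W
R_total = 0.031 K/W
Q = ΔT/R_total = 178/0.031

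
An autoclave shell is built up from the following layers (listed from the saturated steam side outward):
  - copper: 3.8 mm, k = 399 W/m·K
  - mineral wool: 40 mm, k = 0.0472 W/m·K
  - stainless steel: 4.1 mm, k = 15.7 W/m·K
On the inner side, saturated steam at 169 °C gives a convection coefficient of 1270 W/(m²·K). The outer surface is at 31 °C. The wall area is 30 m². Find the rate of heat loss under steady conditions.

Using the resistance-network approach (series):
R_inner film = 1/(h_i·A) = 1/(1270×30) = 2.625×10^-5 K/W
R_copper = L/(kA) = 0.0038/(399×30) = 3.175×10^-7 K/W
R_mineral wool = L/(kA) = 0.04/(0.0472×30) = 0.02825 K/W
R_stainless steel = L/(kA) = 0.0041/(15.7×30) = 8.705×10^-6 K/W
R_total = 0.02828 K/W
Q = ΔT / R_total = 138 / 0.02828

Q ≈ 4880 W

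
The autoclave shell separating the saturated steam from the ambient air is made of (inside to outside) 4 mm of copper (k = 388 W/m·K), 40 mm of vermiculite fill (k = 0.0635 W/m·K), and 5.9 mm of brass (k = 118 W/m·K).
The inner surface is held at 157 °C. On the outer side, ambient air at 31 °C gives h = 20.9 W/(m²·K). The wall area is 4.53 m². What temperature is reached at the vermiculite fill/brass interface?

Series thermal resistances:
R_copper = L/(kA) = 0.004/(388×4.53) = 2.276×10^-6 K/W
R_vermiculite fill = L/(kA) = 0.04/(0.0635×4.53) = 0.1391 K/W
R_brass = L/(kA) = 0.0059/(118×4.53) = 1.104×10^-5 K/W
R_outer film = 1/(h_o·A) = 1/(20.9×4.53) = 0.01056 K/W
R_total = 0.1496 K/W;  Q = ΔT/R_total = 126/0.1496 = 842.1 W
T_interface = T_inner − Q·ΣR(inner→interface) = 157 − 842×0.1391

T ≈ 39.9 °C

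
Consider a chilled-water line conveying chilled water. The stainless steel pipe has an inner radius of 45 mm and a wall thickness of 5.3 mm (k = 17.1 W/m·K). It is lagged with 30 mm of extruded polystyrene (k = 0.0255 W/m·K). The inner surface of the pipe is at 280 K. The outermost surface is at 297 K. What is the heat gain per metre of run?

q′ ≈ 5.82 W/m

Per-layer cylindrical resistances, series-summed:
R_stainless steel pipe wall = ln(50.3/45)/(2π×17.1×1) = 0.001036 K/W
R_extruded polystyrene = ln(80.3/50.3)/(2π×0.0255×1) = 2.919 K/W
R_total = 2.921 K/W
Q = ΔT/R_total = 17/2.921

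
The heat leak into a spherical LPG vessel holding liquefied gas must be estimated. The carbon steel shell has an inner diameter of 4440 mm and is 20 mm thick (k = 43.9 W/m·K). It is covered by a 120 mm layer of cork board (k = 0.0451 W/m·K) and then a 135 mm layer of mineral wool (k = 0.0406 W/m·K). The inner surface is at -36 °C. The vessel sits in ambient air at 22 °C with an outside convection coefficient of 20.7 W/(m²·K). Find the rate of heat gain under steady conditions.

Spherical conduction: R = (1/r_in − 1/r_out)/(4πk) per layer; series-sum.
R_carbon steel shell = (1/2.22 − 1/2.24)/(4π×43.9) = 7.29×10^-6 K/W
R_cork board = (1/2.24 − 1/2.36)/(4π×0.0451) = 0.04005 K/W
R_mineral wool = (1/2.36 − 1/2.495)/(4π×0.0406) = 0.04494 K/W
R_outer film = 1/(h·4πr_o²) = 1/(20.7×4π×2.495²) = 6.176×10^-4 K/W
R_total = 0.08562 K/W
Q = ΔT/R_total = 58/0.08562

Q ≈ 677 W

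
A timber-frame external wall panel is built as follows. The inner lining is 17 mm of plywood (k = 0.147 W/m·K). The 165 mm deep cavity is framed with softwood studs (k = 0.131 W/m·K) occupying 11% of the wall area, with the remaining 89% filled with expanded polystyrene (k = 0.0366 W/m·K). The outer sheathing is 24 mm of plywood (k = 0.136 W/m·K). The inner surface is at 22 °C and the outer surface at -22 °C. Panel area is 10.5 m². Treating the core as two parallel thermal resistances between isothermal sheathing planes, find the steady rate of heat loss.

Sheathing layers in series; stud and cavity paths in parallel between them.
R_inner = 0.017/(0.147×10.5) = 0.01101 K/W
R_stud  = 0.165/(0.131×0.11×10.5) = 1.091 K/W
R_cav   = 0.165/(0.0366×0.89×10.5) = 0.4824 K/W
1/R_core = 1/R_stud + 1/R_cav → R_core = 0.3345 K/W
R_outer = 0.024/(0.136×10.5) = 0.01681 K/W
R_total = 0.3623 K/W
Q = ΔT/R_total = 44/0.3623

Q ≈ 121 W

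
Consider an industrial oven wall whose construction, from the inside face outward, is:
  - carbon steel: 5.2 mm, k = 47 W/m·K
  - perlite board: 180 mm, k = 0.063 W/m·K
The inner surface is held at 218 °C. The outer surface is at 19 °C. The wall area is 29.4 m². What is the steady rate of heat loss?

Treating each layer as a thermal resistance in series:
R_carbon steel = L/(kA) = 0.0052/(47×29.4) = 3.763×10^-6 K/W
R_perlite board = L/(kA) = 0.18/(0.063×29.4) = 0.09718 K/W
R_total = 0.09719 K/W
Q = ΔT / R_total = 199 / 0.09719

Q ≈ 2050 W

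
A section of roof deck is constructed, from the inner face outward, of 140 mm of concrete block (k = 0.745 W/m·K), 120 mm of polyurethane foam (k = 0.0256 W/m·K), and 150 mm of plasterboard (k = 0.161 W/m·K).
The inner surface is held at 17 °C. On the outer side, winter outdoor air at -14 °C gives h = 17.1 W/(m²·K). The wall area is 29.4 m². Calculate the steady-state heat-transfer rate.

Thermal resistances in series:
R_concrete block = L/(kA) = 0.14/(0.745×29.4) = 0.006392 K/W
R_polyurethane foam = L/(kA) = 0.12/(0.0256×29.4) = 0.1594 K/W
R_plasterboard = L/(kA) = 0.15/(0.161×29.4) = 0.03169 K/W
R_outer film = 1/(h_o·A) = 1/(17.1×29.4) = 0.001989 K/W
R_total = 0.1995 K/W
Q = ΔT / R_total = 31 / 0.1995

Q ≈ 155 W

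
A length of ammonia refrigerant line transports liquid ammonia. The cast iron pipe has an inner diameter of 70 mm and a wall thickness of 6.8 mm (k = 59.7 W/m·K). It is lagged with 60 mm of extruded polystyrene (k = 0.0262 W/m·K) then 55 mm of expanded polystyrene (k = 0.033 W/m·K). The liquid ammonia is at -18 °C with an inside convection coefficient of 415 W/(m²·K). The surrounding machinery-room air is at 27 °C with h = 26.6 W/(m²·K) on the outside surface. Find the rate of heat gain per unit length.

Cylindrical conduction, so R = ln(r₂/r₁)/(2πkL) per layer, in series:
R_inner film = 1/(h_i·2πr₁L) = 1/(415×2π×0.035×1) = 0.01096 K/W
R_cast iron pipe wall = ln(41.8/35)/(2π×59.7×1) = 4.733×10^-4 K/W
R_extruded polystyrene = ln(101.8/41.8)/(2π×0.0262×1) = 5.407 K/W
R_expanded polystyrene = ln(156.8/101.8)/(2π×0.033×1) = 2.083 K/W
R_outer film = 1/(h_o·2πr_oL) = 1/(26.6×2π×0.1568×1) = 0.03816 K/W
R_total = 7.54 K/W
Q = ΔT/R_total = 45/7.54

q′ ≈ 5.97 W/m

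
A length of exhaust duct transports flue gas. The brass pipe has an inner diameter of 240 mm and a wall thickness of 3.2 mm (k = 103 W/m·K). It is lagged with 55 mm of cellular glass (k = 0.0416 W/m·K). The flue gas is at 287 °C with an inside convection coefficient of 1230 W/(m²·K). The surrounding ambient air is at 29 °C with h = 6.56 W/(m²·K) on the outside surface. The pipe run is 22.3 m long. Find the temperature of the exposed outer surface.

Per-layer cylindrical resistances, series-summed:
R_inner film = 1/(h_i·2πr₁L) = 1/(1230×2π×0.12×22.3) = 4.835×10^-5 K/W
R_brass pipe wall = ln(123.2/120)/(2π×103×22.3) = 1.824×10^-6 K/W
R_cellular glass = ln(178.2/123.2)/(2π×0.0416×22.3) = 0.06332 K/W
R_outer film = 1/(h_o·2πr_oL) = 1/(6.56×2π×0.1782×22.3) = 0.006105 K/W
R_total = 0.06948 K/W
Q = ΔT/R_total = 258/0.06948
Q = 3710 W
T_interface = T_inner − Q·ΣR(inner→interface) = 287 − 3710×0.06337

T ≈ 51.7 °C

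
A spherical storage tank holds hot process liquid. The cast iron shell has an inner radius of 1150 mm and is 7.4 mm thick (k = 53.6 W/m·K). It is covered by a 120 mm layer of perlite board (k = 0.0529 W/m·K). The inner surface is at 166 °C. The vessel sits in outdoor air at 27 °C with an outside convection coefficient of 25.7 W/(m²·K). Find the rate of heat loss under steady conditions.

Radial (spherical) resistances in series:
R_cast iron shell = (1/1.15 − 1/1.1574)/(4π×53.6) = 8.254×10^-6 K/W
R_perlite board = (1/1.1574 − 1/1.2774)/(4π×0.0529) = 0.1221 K/W
R_outer film = 1/(h·4πr_o²) = 1/(25.7×4π×1.2774²) = 0.001898 K/W
R_total = 0.124 K/W
Q = ΔT/R_total = 139/0.124

Q ≈ 1120 W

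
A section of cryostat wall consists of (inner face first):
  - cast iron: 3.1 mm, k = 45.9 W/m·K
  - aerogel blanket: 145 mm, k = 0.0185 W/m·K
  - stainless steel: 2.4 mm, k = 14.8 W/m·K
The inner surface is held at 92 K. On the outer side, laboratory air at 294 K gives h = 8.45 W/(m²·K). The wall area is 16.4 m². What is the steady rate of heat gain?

Q ≈ 416 W

Model the wall as resistances in series:
R_cast iron = L/(kA) = 0.0031/(45.9×16.4) = 4.118×10^-6 K/W
R_aerogel blanket = L/(kA) = 0.145/(0.0185×16.4) = 0.4779 K/W
R_stainless steel = L/(kA) = 0.0024/(14.8×16.4) = 9.888×10^-6 K/W
R_outer film = 1/(h_o·A) = 1/(8.45×16.4) = 0.007216 K/W
R_total = 0.4851 K/W
Q = ΔT / R_total = 202 / 0.4851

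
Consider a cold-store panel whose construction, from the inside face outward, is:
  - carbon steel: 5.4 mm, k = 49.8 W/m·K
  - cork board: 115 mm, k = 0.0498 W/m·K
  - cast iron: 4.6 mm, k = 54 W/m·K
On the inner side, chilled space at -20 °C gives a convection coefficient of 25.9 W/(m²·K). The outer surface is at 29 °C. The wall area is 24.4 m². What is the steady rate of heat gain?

Model the wall as resistances in series:
R_inner film = 1/(h_i·A) = 1/(25.9×24.4) = 0.001582 K/W
R_carbon steel = L/(kA) = 0.0054/(49.8×24.4) = 4.444×10^-6 K/W
R_cork board = L/(kA) = 0.115/(0.0498×24.4) = 0.09464 K/W
R_cast iron = L/(kA) = 0.0046/(54×24.4) = 3.491×10^-6 K/W
R_total = 0.09623 K/W
Q = ΔT / R_total = 49 / 0.09623

Q ≈ 509 W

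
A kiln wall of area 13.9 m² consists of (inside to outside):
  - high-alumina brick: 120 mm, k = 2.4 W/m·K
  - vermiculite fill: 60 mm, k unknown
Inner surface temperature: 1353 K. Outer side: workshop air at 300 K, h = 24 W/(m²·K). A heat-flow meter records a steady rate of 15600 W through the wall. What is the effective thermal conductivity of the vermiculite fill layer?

Thermal resistances in series:
R_high-alumina brick = L/(kA) = 0.12/(2.4×13.9) = 0.003597 K/W
R_outer film = 1/(h_o·A) = 1/(24×13.9) = 0.002998 K/W
Sum of known resistances R_other = 0.006595 K/W
Total R = ΔT/Q = 1053/15600 = 0.0675 K/W
R_vermiculite fill = R_total − R_other = 0.06091 K/W
k = L/(R·A) = 0.06/(0.06091×13.9)

k ≈ 0.0709 W/(m·K)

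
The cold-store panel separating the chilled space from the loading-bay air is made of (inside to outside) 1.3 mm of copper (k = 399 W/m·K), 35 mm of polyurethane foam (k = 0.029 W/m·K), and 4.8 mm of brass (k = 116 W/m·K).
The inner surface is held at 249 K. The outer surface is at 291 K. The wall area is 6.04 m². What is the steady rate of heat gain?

Q ≈ 210 W

Series thermal resistances:
R_copper = L/(kA) = 0.0013/(399×6.04) = 5.394×10^-7 K/W
R_polyurethane foam = L/(kA) = 0.035/(0.029×6.04) = 0.1998 K/W
R_brass = L/(kA) = 0.0048/(116×6.04) = 6.851×10^-6 K/W
R_total = 0.1998 K/W
Q = ΔT / R_total = 42 / 0.1998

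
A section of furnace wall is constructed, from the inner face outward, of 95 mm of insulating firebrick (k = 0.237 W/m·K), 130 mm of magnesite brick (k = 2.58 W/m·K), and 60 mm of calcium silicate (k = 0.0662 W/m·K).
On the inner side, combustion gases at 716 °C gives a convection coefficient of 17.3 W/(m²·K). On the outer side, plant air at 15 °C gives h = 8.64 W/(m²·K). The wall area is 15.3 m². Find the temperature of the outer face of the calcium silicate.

Using the resistance-network approach (series):
R_inner film = 1/(h_i·A) = 1/(17.3×15.3) = 0.003778 K/W
R_insulating firebrick = L/(kA) = 0.095/(0.237×15.3) = 0.0262 K/W
R_magnesite brick = L/(kA) = 0.13/(2.58×15.3) = 0.003293 K/W
R_calcium silicate = L/(kA) = 0.06/(0.0662×15.3) = 0.05924 K/W
R_outer film = 1/(h_o·A) = 1/(8.64×15.3) = 0.007565 K/W
R_total = 0.1001 K/W;  Q = ΔT/R_total = 701/0.1001 = 7005 W
T_interface = T_inner − Q·ΣR(inner→interface) = 716 − 7000×0.09251

T ≈ 68 °C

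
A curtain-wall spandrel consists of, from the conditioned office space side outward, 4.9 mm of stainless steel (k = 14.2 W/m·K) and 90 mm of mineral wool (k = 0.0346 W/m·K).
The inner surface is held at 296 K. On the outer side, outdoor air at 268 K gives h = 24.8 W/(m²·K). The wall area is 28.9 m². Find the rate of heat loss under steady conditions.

Using the resistance-network approach (series):
R_stainless steel = L/(kA) = 0.0049/(14.2×28.9) = 1.194×10^-5 K/W
R_mineral wool = L/(kA) = 0.09/(0.0346×28.9) = 0.09001 K/W
R_outer film = 1/(h_o·A) = 1/(24.8×28.9) = 0.001395 K/W
R_total = 0.09141 K/W
Q = ΔT / R_total = 28 / 0.09141

Q ≈ 306 W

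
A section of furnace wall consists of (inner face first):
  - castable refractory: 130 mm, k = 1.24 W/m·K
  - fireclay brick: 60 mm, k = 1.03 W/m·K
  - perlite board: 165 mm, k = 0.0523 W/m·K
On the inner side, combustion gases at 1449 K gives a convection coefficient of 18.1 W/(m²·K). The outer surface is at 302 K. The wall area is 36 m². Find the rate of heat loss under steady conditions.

Thermal resistances in series:
R_inner film = 1/(h_i·A) = 1/(18.1×36) = 0.001535 K/W
R_castable refractory = L/(kA) = 0.13/(1.24×36) = 0.002912 K/W
R_fireclay brick = L/(kA) = 0.06/(1.03×36) = 0.001618 K/W
R_perlite board = L/(kA) = 0.165/(0.0523×36) = 0.08764 K/W
R_total = 0.0937 K/W
Q = ΔT / R_total = 1147 / 0.0937

Q ≈ 12200 W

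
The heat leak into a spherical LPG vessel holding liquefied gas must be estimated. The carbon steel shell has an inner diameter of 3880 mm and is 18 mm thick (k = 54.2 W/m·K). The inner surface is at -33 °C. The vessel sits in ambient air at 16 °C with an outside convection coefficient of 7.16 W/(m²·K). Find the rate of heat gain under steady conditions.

Spherical conduction: R = (1/r_in − 1/r_out)/(4πk) per layer; series-sum.
R_carbon steel shell = (1/1.94 − 1/1.958)/(4π×54.2) = 6.957×10^-6 K/W
R_outer film = 1/(h·4πr_o²) = 1/(7.16×4π×1.958²) = 0.002899 K/W
R_total = 0.002906 K/W
Q = ΔT/R_total = 49/0.002906

Q ≈ 16900 W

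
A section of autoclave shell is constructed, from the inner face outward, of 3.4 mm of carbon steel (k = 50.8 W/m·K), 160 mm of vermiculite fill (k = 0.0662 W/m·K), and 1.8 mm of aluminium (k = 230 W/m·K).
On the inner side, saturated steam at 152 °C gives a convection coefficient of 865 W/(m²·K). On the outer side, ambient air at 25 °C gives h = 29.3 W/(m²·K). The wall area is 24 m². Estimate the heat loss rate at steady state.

Q ≈ 1240 W

Model the wall as resistances in series:
R_inner film = 1/(h_i·A) = 1/(865×24) = 4.817×10^-5 K/W
R_carbon steel = L/(kA) = 0.0034/(50.8×24) = 2.789×10^-6 K/W
R_vermiculite fill = L/(kA) = 0.16/(0.0662×24) = 0.1007 K/W
R_aluminium = L/(kA) = 0.0018/(230×24) = 3.261×10^-7 K/W
R_outer film = 1/(h_o·A) = 1/(29.3×24) = 0.001422 K/W
R_total = 0.1022 K/W
Q = ΔT / R_total = 127 / 0.1022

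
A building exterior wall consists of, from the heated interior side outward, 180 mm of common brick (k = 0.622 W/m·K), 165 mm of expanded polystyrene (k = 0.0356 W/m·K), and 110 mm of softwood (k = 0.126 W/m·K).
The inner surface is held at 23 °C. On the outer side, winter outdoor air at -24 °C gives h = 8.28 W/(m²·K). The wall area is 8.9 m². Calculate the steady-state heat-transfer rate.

Model the wall as resistances in series:
R_common brick = L/(kA) = 0.18/(0.622×8.9) = 0.03252 K/W
R_expanded polystyrene = L/(kA) = 0.165/(0.0356×8.9) = 0.5208 K/W
R_softwood = L/(kA) = 0.11/(0.126×8.9) = 0.09809 K/W
R_outer film = 1/(h_o·A) = 1/(8.28×8.9) = 0.01357 K/W
R_total = 0.6649 K/W
Q = ΔT / R_total = 47 / 0.6649

Q ≈ 70.7 W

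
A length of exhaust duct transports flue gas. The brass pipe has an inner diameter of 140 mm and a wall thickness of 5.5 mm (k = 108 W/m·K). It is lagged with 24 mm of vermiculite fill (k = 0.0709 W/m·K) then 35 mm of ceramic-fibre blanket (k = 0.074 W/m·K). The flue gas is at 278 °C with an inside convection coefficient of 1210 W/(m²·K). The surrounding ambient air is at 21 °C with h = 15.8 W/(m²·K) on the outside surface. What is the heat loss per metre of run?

Treating each annulus and film as a series resistance:
R_inner film = 1/(h_i·2πr₁L) = 1/(1210×2π×0.07×1) = 0.001879 K/W
R_brass pipe wall = ln(75.5/70)/(2π×108×1) = 1.115×10^-4 K/W
R_vermiculite fill = ln(99.5/75.5)/(2π×0.0709×1) = 0.6196 K/W
R_ceramic-fibre blanket = ln(134.5/99.5)/(2π×0.074×1) = 0.6482 K/W
R_outer film = 1/(h_o·2πr_oL) = 1/(15.8×2π×0.1345×1) = 0.07489 K/W
R_total = 1.345 K/W
Q = ΔT/R_total = 257/1.345

q′ ≈ 191 W/m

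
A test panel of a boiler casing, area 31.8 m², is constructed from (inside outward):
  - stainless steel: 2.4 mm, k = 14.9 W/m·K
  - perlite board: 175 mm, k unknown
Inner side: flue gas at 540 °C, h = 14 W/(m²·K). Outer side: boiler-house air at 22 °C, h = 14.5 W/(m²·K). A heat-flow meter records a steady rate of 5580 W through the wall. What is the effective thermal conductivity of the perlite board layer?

k ≈ 0.0622 W/(m·K)

Model the wall as resistances in series:
R_inner film = 1/(h_i·A) = 1/(14×31.8) = 0.002246 K/W
R_stainless steel = L/(kA) = 0.0024/(14.9×31.8) = 5.065×10^-6 K/W
R_outer film = 1/(h_o·A) = 1/(14.5×31.8) = 0.002169 K/W
Sum of known resistances R_other = 0.00442 K/W
Total R = ΔT/Q = 518/5580 = 0.09283 K/W
R_perlite board = R_total − R_other = 0.08841 K/W
k = L/(R·A) = 0.175/(0.08841×31.8)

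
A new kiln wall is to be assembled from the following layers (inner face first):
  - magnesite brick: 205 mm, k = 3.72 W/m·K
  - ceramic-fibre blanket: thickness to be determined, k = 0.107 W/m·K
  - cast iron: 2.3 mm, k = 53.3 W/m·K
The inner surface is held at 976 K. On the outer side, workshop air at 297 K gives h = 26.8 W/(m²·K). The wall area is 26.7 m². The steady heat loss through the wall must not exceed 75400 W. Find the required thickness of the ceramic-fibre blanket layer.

Series thermal resistances:
R_magnesite brick = L/(kA) = 0.205/(3.72×26.7) = 0.002064 K/W
R_cast iron = L/(kA) = 0.0023/(53.3×26.7) = 1.616×10^-6 K/W
R_outer film = 1/(h_o·A) = 1/(26.8×26.7) = 0.001398 K/W
Sum of the known resistances R_other = 0.003463 K/W
Required total resistance R_tot = ΔT/Q_allow = 679/75400 = 0.009005 K/W
R_ceramic-fibre blanket = R_tot − R_other = 0.005542 K/W
L = R·k·A = 0.005542×0.107×26.7

L ≈ 15.8 mm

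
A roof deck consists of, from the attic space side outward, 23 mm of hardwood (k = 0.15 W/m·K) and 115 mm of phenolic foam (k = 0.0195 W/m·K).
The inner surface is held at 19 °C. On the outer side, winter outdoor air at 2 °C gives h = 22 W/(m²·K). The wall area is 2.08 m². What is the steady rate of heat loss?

Q ≈ 5.8 W

Thermal resistances in series:
R_hardwood = L/(kA) = 0.023/(0.15×2.08) = 0.07372 K/W
R_phenolic foam = L/(kA) = 0.115/(0.0195×2.08) = 2.835 K/W
R_outer film = 1/(h_o·A) = 1/(22×2.08) = 0.02185 K/W
R_total = 2.931 K/W
Q = ΔT / R_total = 17 / 2.931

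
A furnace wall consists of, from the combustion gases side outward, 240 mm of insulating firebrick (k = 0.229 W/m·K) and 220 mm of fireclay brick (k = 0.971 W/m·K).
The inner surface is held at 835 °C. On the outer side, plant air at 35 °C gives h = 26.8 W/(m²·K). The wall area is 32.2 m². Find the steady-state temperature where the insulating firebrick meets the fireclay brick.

Treating each layer as a thermal resistance in series:
R_insulating firebrick = L/(kA) = 0.24/(0.229×32.2) = 0.03255 K/W
R_fireclay brick = L/(kA) = 0.22/(0.971×32.2) = 0.007036 K/W
R_outer film = 1/(h_o·A) = 1/(26.8×32.2) = 0.001159 K/W
R_total = 0.04074 K/W;  Q = ΔT/R_total = 800/0.04074 = 19640 W
T_interface = T_inner − Q·ΣR(inner→interface) = 835 − 19600×0.03255

T ≈ 196 °C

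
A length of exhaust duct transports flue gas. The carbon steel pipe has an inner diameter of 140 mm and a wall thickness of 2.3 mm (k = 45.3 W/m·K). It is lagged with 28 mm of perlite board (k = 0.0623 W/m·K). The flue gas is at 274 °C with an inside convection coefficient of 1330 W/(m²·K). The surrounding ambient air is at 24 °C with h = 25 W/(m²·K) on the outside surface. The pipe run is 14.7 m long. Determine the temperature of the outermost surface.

Treating each annulus and film as a series resistance:
R_inner film = 1/(h_i·2πr₁L) = 1/(1330×2π×0.07×14.7) = 1.163×10^-4 K/W
R_carbon steel pipe wall = ln(72.3/70)/(2π×45.3×14.7) = 7.727×10^-6 K/W
R_perlite board = ln(100.3/72.3)/(2π×0.0623×14.7) = 0.05689 K/W
R_outer film = 1/(h_o·2πr_oL) = 1/(25×2π×0.1003×14.7) = 0.004318 K/W
R_total = 0.06133 K/W
Q = ΔT/R_total = 250/0.06133
Q = 4080 W
T_interface = T_inner − Q·ΣR(inner→interface) = 274 − 4080×0.05701

T ≈ 41.6 °C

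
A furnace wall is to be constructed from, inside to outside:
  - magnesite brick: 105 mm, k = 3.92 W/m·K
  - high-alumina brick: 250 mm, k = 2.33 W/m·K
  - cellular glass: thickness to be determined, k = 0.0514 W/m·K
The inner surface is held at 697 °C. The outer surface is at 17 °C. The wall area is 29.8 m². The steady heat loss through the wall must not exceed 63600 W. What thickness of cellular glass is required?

L ≈ 9.49 mm

Treating each layer as a thermal resistance in series:
R_magnesite brick = L/(kA) = 0.105/(3.92×29.8) = 8.988×10^-4 K/W
R_high-alumina brick = L/(kA) = 0.25/(2.33×29.8) = 0.003601 K/W
Sum of the known resistances R_other = 0.004499 K/W
Required total resistance R_tot = ΔT/Q_allow = 680/63600 = 0.01069 K/W
R_cellular glass = R_tot − R_other = 0.006192 K/W
L = R·k·A = 0.006192×0.0514×29.8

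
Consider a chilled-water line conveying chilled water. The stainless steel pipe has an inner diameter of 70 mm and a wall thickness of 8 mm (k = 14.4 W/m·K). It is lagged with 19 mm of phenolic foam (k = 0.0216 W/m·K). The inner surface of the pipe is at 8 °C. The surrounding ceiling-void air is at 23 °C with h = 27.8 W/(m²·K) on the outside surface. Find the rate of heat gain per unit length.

Treating each annulus and film as a series resistance:
R_stainless steel pipe wall = ln(43/35)/(2π×14.4×1) = 0.002275 K/W
R_phenolic foam = ln(62/43)/(2π×0.0216×1) = 2.696 K/W
R_outer film = 1/(h_o·2πr_oL) = 1/(27.8×2π×0.062×1) = 0.09234 K/W
R_total = 2.791 K/W
Q = ΔT/R_total = 15/2.791

q′ ≈ 5.37 W/m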